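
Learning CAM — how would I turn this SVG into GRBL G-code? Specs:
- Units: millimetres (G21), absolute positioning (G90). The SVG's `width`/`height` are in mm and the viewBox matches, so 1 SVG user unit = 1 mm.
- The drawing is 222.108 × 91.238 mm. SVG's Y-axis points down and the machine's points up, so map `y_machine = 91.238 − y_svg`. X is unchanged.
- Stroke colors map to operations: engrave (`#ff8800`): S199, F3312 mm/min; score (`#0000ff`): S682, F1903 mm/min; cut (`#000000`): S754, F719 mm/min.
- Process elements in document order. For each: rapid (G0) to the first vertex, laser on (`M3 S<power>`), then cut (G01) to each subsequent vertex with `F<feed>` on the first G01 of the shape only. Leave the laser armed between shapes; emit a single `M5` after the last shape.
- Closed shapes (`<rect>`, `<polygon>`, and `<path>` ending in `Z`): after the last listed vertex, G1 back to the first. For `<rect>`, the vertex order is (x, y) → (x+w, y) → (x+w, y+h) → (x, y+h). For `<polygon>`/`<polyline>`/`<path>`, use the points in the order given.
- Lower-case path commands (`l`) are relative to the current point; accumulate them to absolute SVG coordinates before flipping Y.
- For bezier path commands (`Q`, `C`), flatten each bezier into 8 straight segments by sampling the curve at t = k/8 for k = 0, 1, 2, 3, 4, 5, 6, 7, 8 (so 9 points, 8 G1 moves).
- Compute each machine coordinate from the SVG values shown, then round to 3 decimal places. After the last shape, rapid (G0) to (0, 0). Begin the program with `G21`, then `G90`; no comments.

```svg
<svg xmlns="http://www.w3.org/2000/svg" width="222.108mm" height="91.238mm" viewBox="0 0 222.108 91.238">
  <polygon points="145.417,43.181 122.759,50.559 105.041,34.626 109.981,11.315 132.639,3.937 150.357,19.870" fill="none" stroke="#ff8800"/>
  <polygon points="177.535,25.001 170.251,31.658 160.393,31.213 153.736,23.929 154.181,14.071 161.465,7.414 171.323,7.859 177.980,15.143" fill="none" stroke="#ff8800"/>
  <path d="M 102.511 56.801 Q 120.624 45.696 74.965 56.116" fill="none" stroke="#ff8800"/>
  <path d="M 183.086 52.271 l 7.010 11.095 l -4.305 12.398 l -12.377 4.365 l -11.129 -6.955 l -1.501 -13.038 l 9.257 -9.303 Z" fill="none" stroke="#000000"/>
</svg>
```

G21
G90
G0 X145.417 Y48.057
M3 S199
G01 X122.759 Y40.679 F3312
G01 X105.041 Y56.612
G01 X109.981 Y79.923
G01 X132.639 Y87.301
G01 X150.357 Y71.368
G01 X145.417 Y48.057
G0 X177.535 Y66.237
M3 S199
G01 X170.251 Y59.580 F3312
G01 X160.393 Y60.025
G01 X153.736 Y67.309
G01 X154.181 Y77.167
G01 X161.465 Y83.824
G01 X171.323 Y83.379
G01 X177.980 Y76.095
G01 X177.535 Y66.237
G0 X102.511 Y34.437
M3 S199
G01 X106.043 Y36.877 F3312
G01 X107.582 Y38.644
G01 X107.128 Y39.739
G01 X104.681 Y40.161
G01 X100.241 Y39.910
G01 X93.809 Y38.987
G01 X85.383 Y37.391
G01 X74.965 Y35.122
G0 X183.086 Y38.967
M3 S754
G01 X190.096 Y27.872 F719
G01 X185.791 Y15.474
G01 X173.414 Y11.109
G01 X162.285 Y18.064
G01 X160.784 Y31.102
G01 X170.041 Y40.405
G01 X183.086 Y38.967
M5
G0 X0.000 Y0.000

viewBox `0 0 222.108 91.238` with mm width/height → 1 unit = 1 mm. Flip: y_m = 91.238 − y_svg.

**Shape 1** — `<polygon>` regular polygon, stroke `#ff8800` → engrave (S199, F3312). Machine vertices: (145.417,48.057) → (122.759,40.679) → (105.041,56.612) → (109.981,79.923) → (132.639,87.301) → (150.357,71.368) → (145.417,48.057). Closed: final G1 returns to the first vertex.

**Shape 2** — `<polygon>` regular polygon, stroke `#ff8800` → engrave (S199, F3312). Machine vertices: (177.535,66.237) → (170.251,59.580) → (160.393,60.025) → (153.736,67.309) → (154.181,77.167) → (161.465,83.824) → (171.323,83.379) → (177.980,76.095) → (177.535,66.237). Closed: final G1 returns to the first vertex.

**Shape 3** — `<path>` quadratic bezier, stroke `#ff8800` → engrave (S199, F3312). Control points (SVG): P0=(102.511,56.801), P1=(120.624,45.696), P2=(74.965,56.116); sampled at t=k/8. Machine vertices: (102.511,34.437) → (106.043,36.877) → (107.582,38.644) → (107.128,39.739) → (104.681,40.161) → (100.241,39.910) → (93.809,38.987) → (85.383,37.391) → (74.965,35.122). Open path.

**Shape 4** — `<path>` regular polygon, stroke `#000000` → cut (S754, F719). Machine vertices: (183.086,38.967) → (190.096,27.872) → (185.791,15.474) → (173.414,11.109) → (162.285,18.064) → (160.784,31.102) → (170.041,40.405) → (183.086,38.967). Closed: final G1 returns to the first vertex.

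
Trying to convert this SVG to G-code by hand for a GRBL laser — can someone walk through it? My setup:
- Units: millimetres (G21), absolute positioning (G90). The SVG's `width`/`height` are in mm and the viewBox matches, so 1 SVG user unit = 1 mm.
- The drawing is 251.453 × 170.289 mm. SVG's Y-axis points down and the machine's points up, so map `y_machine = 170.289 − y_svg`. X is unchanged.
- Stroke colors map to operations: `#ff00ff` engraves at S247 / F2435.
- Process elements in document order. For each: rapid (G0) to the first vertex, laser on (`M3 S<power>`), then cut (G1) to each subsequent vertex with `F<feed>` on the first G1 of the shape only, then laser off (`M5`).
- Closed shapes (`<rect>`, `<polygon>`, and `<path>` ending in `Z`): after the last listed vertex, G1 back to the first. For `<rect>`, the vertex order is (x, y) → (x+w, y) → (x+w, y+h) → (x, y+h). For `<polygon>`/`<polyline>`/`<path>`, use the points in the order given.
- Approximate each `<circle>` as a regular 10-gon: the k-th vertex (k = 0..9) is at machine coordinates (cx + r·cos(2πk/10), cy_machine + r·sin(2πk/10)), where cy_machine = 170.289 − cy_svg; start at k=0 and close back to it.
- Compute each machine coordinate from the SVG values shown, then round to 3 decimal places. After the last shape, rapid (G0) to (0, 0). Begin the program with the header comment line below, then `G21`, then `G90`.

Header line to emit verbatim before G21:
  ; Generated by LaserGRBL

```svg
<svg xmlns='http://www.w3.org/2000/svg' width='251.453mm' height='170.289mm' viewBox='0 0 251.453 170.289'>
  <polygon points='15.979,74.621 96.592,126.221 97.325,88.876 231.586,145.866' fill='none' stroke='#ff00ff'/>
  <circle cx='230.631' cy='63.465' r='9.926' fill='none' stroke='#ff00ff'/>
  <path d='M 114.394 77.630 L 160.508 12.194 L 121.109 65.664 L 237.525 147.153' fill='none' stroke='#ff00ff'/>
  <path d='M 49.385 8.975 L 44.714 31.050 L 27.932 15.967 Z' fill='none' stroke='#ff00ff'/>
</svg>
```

; Generated by LaserGRBL
G21
G90
G0 X15.979 Y95.668
M3 S247
G1 X96.592 Y44.068 F2435
G1 X97.325 Y81.413
G1 X231.586 Y24.423
G1 X15.979 Y95.668
M5
G0 X240.557 Y106.824
M3 S247
G1 X238.661 Y112.658 F2435
G1 X233.698 Y116.264
G1 X227.564 Y116.264
G1 X222.601 Y112.658
G1 X220.705 Y106.824
G1 X222.601 Y100.990
G1 X227.564 Y97.384
G1 X233.698 Y97.384
G1 X238.661 Y100.990
G1 X240.557 Y106.824
M5
G0 X114.394 Y92.659
M3 S247
G1 X160.508 Y158.095 F2435
G1 X121.109 Y104.625
G1 X237.525 Y23.136
M5
G0 X49.385 Y161.314
M3 S247
G1 X44.714 Y139.239 F2435
G1 X27.932 Y154.322
G1 X49.385 Y161.314
M5
G0 X0.000 Y0.000

Since the viewBox matches the mm dimensions, user units are millimetres directly. The only transform is the Y-flip y_m = 170.289 − y_svg.

Shape 1 is a closed polygon drawn with `<polygon>`. Its stroke #ff00ff means engrave at S247, F2435. After flipping Y the toolpath is (15.979,95.668) → (96.592,44.068) → (97.325,81.413) → (231.586,24.423) → (15.979,95.668), returning to the start.

Shape 2 is a circle drawn with `<circle>`. Its stroke #ff00ff means engrave at S247, F2435. After flipping Y the toolpath is (240.557,106.824) → (238.661,112.658) → (233.698,116.264) → (227.564,116.264) → (222.601,112.658) → (220.705,106.824) → (222.601,100.990) → (227.564,97.384) → (233.698,97.384) → (238.661,100.990) → (240.557,106.824), returning to the start.

Shape 3 is a open polyline drawn with `<path>`. Its stroke #ff00ff means engrave at S247, F2435. After flipping Y the toolpath is (114.394,92.659) → (160.508,158.095) → (121.109,104.625) → (237.525,23.136).

Shape 4 is a regular polygon drawn with `<path>`. Its stroke #ff00ff means engrave at S247, F2435. After flipping Y the toolpath is (49.385,161.314) → (44.714,139.239) → (27.932,154.322) → (49.385,161.314), returning to the start.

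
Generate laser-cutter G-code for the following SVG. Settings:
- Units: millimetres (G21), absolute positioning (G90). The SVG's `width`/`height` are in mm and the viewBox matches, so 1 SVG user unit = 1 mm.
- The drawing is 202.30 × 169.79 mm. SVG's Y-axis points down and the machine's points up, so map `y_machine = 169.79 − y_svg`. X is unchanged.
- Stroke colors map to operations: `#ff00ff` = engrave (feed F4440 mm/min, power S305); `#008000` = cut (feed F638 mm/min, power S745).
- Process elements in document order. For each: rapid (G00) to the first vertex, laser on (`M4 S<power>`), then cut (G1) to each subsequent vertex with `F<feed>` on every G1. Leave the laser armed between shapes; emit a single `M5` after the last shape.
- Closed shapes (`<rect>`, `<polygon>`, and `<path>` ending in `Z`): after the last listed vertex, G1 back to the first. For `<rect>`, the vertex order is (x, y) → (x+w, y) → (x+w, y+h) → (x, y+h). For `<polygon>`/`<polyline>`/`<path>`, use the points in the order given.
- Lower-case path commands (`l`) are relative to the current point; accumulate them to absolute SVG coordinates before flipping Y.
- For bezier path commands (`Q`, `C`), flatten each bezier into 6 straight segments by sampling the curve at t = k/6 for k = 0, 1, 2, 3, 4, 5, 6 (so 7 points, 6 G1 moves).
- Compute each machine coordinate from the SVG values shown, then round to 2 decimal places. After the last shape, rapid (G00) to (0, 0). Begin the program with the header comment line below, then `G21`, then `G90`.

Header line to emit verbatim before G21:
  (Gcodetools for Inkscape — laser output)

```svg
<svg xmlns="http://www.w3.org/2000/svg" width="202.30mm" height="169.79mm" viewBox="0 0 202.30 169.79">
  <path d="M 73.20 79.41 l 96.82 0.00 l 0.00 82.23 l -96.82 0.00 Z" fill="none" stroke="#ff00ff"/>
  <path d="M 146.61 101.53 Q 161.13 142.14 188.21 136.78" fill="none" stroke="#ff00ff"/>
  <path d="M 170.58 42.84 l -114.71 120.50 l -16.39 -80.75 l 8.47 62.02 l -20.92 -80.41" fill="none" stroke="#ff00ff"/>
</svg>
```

viewBox `0 0 202.30 169.79` with mm width/height → 1 unit = 1 mm. Flip: y_m = 169.79 − y_svg.

**Shape 1** — `<path>` rectangle, stroke `#ff00ff` → engrave (S305, F4440). Machine vertices: (73.20,90.38) → (170.02,90.38) → (170.02,8.15) → (73.20,8.15) → (73.20,90.38). Closed: final G1 returns to the first vertex.

**Shape 2** — `<path>` quadratic bezier, stroke `#ff00ff` → engrave (S305, F4440). Control points (SVG): P0=(146.61,101.53), P1=(161.13,142.14), P2=(188.21,136.78); sampled at t=k/6. Machine vertices: (146.61,68.26) → (151.80,56.00) → (157.69,46.29) → (164.27,39.14) → (171.55,34.54) → (179.53,32.50) → (188.21,33.01). Open path.

**Shape 3** — `<path>` open polyline, stroke `#ff00ff` → engrave (S305, F4440). Machine vertices: (170.58,126.95) → (55.87,6.45) → (39.48,87.20) → (47.95,25.18) → (27.03,105.59). Open path.

(Gcodetools for Inkscape — laser output)
G21
G90
G00 X73.20 Y90.38
M4 S305
G1 X170.02 Y90.38 F4440
G1 X170.02 Y8.15 F4440
G1 X73.20 Y8.15 F4440
G1 X73.20 Y90.38 F4440
G00 X146.61 Y68.26
M4 S305
G1 X151.80 Y56.00 F4440
G1 X157.69 Y46.29 F4440
G1 X164.27 Y39.14 F4440
G1 X171.55 Y34.54 F4440
G1 X179.53 Y32.50 F4440
G1 X188.21 Y33.01 F4440
G00 X170.58 Y126.95
M4 S305
G1 X55.87 Y6.45 F4440
G1 X39.48 Y87.20 F4440
G1 X47.95 Y25.18 F4440
G1 X27.03 Y105.59 F4440
M5
G00 X0.00 Y0.00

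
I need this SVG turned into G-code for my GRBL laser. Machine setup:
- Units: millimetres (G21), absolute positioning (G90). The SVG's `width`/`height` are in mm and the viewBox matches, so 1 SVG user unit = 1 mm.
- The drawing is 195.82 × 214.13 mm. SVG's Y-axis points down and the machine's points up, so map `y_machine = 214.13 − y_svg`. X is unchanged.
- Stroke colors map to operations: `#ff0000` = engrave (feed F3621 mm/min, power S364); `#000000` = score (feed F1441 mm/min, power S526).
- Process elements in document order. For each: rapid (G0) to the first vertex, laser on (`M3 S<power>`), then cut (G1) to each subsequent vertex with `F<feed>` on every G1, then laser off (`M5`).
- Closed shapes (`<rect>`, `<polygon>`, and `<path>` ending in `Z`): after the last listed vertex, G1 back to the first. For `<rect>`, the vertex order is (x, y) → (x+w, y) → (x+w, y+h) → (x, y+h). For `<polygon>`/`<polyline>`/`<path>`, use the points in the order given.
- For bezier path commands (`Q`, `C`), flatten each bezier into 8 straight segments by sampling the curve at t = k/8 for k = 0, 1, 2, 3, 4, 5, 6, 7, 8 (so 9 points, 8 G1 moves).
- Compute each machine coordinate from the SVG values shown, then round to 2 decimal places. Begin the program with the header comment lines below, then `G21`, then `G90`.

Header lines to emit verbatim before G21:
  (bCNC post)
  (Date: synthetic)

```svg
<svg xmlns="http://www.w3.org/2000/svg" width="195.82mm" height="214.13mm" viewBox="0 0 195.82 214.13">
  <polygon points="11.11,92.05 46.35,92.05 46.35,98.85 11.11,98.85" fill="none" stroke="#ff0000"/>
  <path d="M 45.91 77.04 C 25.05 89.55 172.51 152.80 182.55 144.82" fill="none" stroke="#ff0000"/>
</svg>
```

(bCNC post)
(Date: synthetic)
G21
G90
G0 X11.11 Y122.08
M3 S364
G1 X46.35 Y122.08 F3621
G1 X46.35 Y115.28 F3621
G1 X11.11 Y115.28 F3621
G1 X11.11 Y122.08 F3621
M5
G0 X45.91 Y137.09
M3 S364
G1 X45.38 Y130.26 F3621
G1 X57.05 Y120.10 F3621
G1 X77.33 Y108.04 F3621
G1 X102.64 Y95.52 F3621
G1 X129.40 Y83.95 F3621
G1 X154.03 Y74.77 F3621
G1 X172.94 Y69.42 F3621
G1 X182.55 Y69.31 F3621
M5

viewBox `0 0 195.82 214.13` with mm width/height → 1 unit = 1 mm. Flip: y_m = 214.13 − y_svg.

**Shape 1** — `<polygon>` rectangle, stroke `#ff0000` → engrave (S364, F3621). Machine vertices: (11.11,122.08) → (46.35,122.08) → (46.35,115.28) → (11.11,115.28) → (11.11,122.08). Closed: final G1 returns to the first vertex.

**Shape 2** — `<path>` cubic bezier, stroke `#ff0000` → engrave (S364, F3621). Control points (SVG): P0=(45.91,77.04), P1=(25.05,89.55), P2=(172.51,152.80), P3=(182.55,144.82); sampled at t=k/8. Machine vertices: (45.91,137.09) → (45.38,130.26) → (57.05,120.10) → (77.33,108.04) → (102.64,95.52) → (129.40,83.95) → (154.03,74.77) → (172.94,69.42) → (182.55,69.31). Open path.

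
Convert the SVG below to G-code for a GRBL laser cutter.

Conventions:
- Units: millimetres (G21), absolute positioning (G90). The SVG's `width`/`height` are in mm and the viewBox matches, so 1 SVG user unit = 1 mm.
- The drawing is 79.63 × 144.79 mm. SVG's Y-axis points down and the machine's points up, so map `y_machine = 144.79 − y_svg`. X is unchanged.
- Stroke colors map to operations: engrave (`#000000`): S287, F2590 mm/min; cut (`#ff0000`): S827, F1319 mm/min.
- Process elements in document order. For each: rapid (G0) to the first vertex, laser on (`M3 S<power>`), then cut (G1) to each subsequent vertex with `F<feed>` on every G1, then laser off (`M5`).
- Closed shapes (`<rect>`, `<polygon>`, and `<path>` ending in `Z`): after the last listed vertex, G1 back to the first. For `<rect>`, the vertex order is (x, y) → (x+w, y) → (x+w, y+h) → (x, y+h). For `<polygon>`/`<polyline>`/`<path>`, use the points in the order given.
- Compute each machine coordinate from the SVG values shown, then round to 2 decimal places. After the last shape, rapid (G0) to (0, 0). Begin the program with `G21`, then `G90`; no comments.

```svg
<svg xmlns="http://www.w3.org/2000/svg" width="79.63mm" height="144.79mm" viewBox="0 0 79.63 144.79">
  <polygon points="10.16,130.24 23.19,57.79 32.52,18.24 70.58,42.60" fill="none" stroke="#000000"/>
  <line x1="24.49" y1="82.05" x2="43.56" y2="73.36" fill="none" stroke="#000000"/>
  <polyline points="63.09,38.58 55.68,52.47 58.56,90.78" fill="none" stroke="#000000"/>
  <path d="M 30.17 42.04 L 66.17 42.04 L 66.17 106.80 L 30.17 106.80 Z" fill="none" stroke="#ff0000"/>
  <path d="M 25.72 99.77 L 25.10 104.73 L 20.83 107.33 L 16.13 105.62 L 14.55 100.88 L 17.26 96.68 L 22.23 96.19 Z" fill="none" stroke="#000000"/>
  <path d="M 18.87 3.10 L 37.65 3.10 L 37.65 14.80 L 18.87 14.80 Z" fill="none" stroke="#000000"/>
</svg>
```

Since the viewBox matches the mm dimensions, user units are millimetres directly. The only transform is the Y-flip y_m = 144.79 − y_svg.

Shape 1 is a closed polygon drawn with `<polygon>`. Its stroke #000000 means engrave at S287, F2590. After flipping Y the toolpath is (10.16,14.55) → (23.19,87.00) → (32.52,126.55) → (70.58,102.19) → (10.16,14.55), returning to the start.

Shape 2 is a line segment drawn with `<line>`. Its stroke #000000 means engrave at S287, F2590. After flipping Y the toolpath is (24.49,62.74) → (43.56,71.43).

Shape 3 is a open polyline drawn with `<polyline>`. Its stroke #000000 means engrave at S287, F2590. After flipping Y the toolpath is (63.09,106.21) → (55.68,92.32) → (58.56,54.01).

Shape 4 is a rectangle drawn with `<path>`. Its stroke #ff0000 means cut at S827, F1319. After flipping Y the toolpath is (30.17,102.75) → (66.17,102.75) → (66.17,37.99) → (30.17,37.99) → (30.17,102.75), returning to the start.

Shape 5 is a regular polygon drawn with `<path>`. Its stroke #000000 means engrave at S287, F2590. After flipping Y the toolpath is (25.72,45.02) → (25.10,40.06) → (20.83,37.46) → (16.13,39.17) → (14.55,43.91) → (17.26,48.11) → (22.23,48.60) → (25.72,45.02), returning to the start.

Shape 6 is a rectangle drawn with `<path>`. Its stroke #000000 means engrave at S287, F2590. After flipping Y the toolpath is (18.87,141.69) → (37.65,141.69) → (37.65,129.99) → (18.87,129.99) → (18.87,141.69), returning to the start.

G21
G90
G0 X10.16 Y14.55
M3 S287
G1 X23.19 Y87.00 F2590
G1 X32.52 Y126.55 F2590
G1 X70.58 Y102.19 F2590
G1 X10.16 Y14.55 F2590
M5
G0 X24.49 Y62.74
M3 S287
G1 X43.56 Y71.43 F2590
M5
G0 X63.09 Y106.21
M3 S287
G1 X55.68 Y92.32 F2590
G1 X58.56 Y54.01 F2590
M5
G0 X30.17 Y102.75
M3 S827
G1 X66.17 Y102.75 F1319
G1 X66.17 Y37.99 F1319
G1 X30.17 Y37.99 F1319
G1 X30.17 Y102.75 F1319
M5
G0 X25.72 Y45.02
M3 S287
G1 X25.10 Y40.06 F2590
G1 X20.83 Y37.46 F2590
G1 X16.13 Y39.17 F2590
G1 X14.55 Y43.91 F2590
G1 X17.26 Y48.11 F2590
G1 X22.23 Y48.60 F2590
G1 X25.72 Y45.02 F2590
M5
G0 X18.87 Y141.69
M3 S287
G1 X37.65 Y141.69 F2590
G1 X37.65 Y129.99 F2590
G1 X18.87 Y129.99 F2590
G1 X18.87 Y141.69 F2590
M5
G0 X0.00 Y0.00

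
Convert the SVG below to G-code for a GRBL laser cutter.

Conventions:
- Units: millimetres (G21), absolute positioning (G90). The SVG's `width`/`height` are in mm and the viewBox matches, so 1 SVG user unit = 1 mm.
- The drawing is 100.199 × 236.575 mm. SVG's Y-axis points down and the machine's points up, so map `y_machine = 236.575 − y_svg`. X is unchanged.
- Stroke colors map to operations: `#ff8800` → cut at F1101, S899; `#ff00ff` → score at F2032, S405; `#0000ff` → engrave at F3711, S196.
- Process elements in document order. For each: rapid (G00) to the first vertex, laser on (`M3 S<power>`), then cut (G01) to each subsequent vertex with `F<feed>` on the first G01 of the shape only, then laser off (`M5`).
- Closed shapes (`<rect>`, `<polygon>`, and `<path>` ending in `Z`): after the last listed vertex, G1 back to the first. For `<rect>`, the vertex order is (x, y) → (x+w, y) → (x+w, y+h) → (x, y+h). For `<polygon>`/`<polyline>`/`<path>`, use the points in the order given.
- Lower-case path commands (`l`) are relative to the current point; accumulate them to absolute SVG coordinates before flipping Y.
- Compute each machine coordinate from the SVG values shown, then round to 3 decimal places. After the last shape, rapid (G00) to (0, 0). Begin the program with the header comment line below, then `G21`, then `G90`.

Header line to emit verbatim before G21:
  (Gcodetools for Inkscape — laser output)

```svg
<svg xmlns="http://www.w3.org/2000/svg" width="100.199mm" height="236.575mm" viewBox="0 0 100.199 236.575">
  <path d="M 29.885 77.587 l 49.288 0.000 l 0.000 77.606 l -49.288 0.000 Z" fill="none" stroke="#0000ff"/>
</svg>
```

(Gcodetools for Inkscape — laser output)
G21
G90
G00 X29.885 Y158.988
M3 S196
G01 X79.173 Y158.988 F3711
G01 X79.173 Y81.382
G01 X29.885 Y81.382
G01 X29.885 Y158.988
M5
G00 X0.000 Y0.000

1 u = 1 mm; y_m = 236.575 − y.

[1] `<path>` rectangle, #0000ff→engrave S196 F3711: (29.885,158.988) → (79.173,158.988) → (79.173,81.382) → (29.885,81.382) → (29.885,158.988) (closed)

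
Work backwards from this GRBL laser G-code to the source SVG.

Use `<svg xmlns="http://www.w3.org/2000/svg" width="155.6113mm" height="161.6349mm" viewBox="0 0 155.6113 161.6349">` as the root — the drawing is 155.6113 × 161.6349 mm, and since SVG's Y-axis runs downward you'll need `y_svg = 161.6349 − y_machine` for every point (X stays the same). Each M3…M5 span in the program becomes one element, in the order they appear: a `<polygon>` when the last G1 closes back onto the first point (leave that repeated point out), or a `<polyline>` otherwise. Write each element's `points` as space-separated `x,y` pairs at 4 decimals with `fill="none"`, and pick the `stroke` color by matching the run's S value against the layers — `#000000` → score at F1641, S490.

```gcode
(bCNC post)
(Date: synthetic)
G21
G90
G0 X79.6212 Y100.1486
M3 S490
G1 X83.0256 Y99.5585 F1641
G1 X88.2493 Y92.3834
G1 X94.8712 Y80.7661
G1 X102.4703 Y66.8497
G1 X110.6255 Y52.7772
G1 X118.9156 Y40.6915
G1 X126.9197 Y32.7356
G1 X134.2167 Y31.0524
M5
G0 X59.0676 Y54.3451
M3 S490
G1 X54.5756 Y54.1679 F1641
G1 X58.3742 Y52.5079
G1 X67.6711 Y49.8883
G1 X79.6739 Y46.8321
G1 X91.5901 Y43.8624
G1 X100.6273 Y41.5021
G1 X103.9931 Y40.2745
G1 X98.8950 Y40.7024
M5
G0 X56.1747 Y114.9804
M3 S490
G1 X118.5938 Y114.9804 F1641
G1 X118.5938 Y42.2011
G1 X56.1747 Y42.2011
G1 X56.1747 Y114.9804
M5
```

<svg xmlns="http://www.w3.org/2000/svg" width="155.6113mm" height="161.6349mm" viewBox="0 0 155.6113 161.6349">
  <polyline points="79.6212,61.4863 83.0256,62.0764 88.2493,69.2515 94.8712,80.8688 102.4703,94.7852 110.6255,108.8577 118.9156,120.9434 126.9197,128.8993 134.2167,130.5825" fill="none" stroke="#000000"/>
  <polyline points="59.0676,107.2898 54.5756,107.4670 58.3742,109.1270 67.6711,111.7466 79.6739,114.8028 91.5901,117.7725 100.6273,120.1328 103.9931,121.3604 98.8950,120.9325" fill="none" stroke="#000000"/>
  <polygon points="56.1747,46.6545 118.5938,46.6545 118.5938,119.4338 56.1747,119.4338" fill="none" stroke="#000000"/>
</svg>

Each laser-on run becomes one SVG element. Flip Y back into SVG space with y_svg = 161.6349 − y_machine. Every run uses S490, so all elements get stroke `#000000` (score).

Run 1: The run is open, so emit a `<polyline>` with points (Y-flipped): 79.6212,61.4863 83.0256,62.0764 88.2493,69.2515 94.8712,80.8688 102.4703,94.7852 110.6255,108.8577 118.9156,120.9434 126.9197,128.8993 134.2167,130.5825.

Run 2: The run is open, so emit a `<polyline>` with points (Y-flipped): 59.0676,107.2898 54.5756,107.4670 58.3742,109.1270 67.6711,111.7466 79.6739,114.8028 91.5901,117.7725 100.6273,120.1328 103.9931,121.3604 98.8950,120.9325.

Run 3: The run returns to its start, so emit a `<polygon>` with points (Y-flipped): 56.1747,46.6545 118.5938,46.6545 118.5938,119.4338 56.1747,119.4338.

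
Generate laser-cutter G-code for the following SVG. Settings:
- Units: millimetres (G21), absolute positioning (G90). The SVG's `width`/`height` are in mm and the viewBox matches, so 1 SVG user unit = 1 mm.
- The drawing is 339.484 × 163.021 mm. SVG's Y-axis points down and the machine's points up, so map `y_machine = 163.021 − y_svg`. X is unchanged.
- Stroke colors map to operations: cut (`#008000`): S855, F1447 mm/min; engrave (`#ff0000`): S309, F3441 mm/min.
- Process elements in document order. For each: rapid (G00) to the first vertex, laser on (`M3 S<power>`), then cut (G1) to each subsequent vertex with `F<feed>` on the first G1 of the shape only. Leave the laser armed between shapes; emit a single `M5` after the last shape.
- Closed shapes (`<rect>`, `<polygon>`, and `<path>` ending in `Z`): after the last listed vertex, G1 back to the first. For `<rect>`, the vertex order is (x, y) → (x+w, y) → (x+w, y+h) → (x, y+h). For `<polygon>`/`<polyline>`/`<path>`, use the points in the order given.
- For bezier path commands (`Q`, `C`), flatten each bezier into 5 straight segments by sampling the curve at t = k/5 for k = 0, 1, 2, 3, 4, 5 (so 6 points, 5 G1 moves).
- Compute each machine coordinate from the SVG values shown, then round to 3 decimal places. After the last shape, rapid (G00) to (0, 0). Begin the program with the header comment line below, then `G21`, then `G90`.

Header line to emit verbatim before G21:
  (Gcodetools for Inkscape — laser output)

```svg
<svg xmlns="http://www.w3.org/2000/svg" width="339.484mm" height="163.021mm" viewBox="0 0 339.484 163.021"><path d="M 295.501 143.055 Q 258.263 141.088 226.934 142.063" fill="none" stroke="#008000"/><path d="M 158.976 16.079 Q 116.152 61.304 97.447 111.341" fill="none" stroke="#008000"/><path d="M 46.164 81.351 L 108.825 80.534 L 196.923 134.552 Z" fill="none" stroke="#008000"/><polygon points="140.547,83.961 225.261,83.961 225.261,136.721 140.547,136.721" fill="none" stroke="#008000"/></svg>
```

(Gcodetools for Inkscape — laser output)
G21
G90
G00 X295.501 Y19.966
M3 S855
G1 X280.842 Y20.635 F1447
G1 X266.656 Y21.069
G1 X252.943 Y21.267
G1 X239.702 Y21.230
G1 X226.934 Y20.958
G00 X158.976 Y146.942
M3 S855
G1 X142.811 Y128.660 F1447
G1 X128.576 Y109.992
G1 X116.270 Y90.940
G1 X105.894 Y71.502
G1 X97.447 Y51.680
G00 X46.164 Y81.670
M3 S855
G1 X108.825 Y82.487 F1447
G1 X196.923 Y28.469
G1 X46.164 Y81.670
G00 X140.547 Y79.060
M3 S855
G1 X225.261 Y79.060 F1447
G1 X225.261 Y26.300
G1 X140.547 Y26.300
G1 X140.547 Y79.060
M5
G00 X0.000 Y0.000

Since the viewBox matches the mm dimensions, user units are millimetres directly. The only transform is the Y-flip y_m = 163.021 − y_svg.

Shape 1 is a quadratic bezier drawn with `<path>`. Its stroke #008000 means cut at S855, F1447. After flipping Y the toolpath is (295.501,19.966) → (280.842,20.635) → (266.656,21.069) → (252.943,21.267) → (239.702,21.230) → (226.934,20.958).

Shape 2 is a quadratic bezier drawn with `<path>`. Its stroke #008000 means cut at S855, F1447. After flipping Y the toolpath is (158.976,146.942) → (142.811,128.660) → (128.576,109.992) → (116.270,90.940) → (105.894,71.502) → (97.447,51.680).

Shape 3 is a closed polygon drawn with `<path>`. Its stroke #008000 means cut at S855, F1447. After flipping Y the toolpath is (46.164,81.670) → (108.825,82.487) → (196.923,28.469) → (46.164,81.670), returning to the start.

Shape 4 is a rectangle drawn with `<polygon>`. Its stroke #008000 means cut at S855, F1447. After flipping Y the toolpath is (140.547,79.060) → (225.261,79.060) → (225.261,26.300) → (140.547,26.300) → (140.547,79.060), returning to the start.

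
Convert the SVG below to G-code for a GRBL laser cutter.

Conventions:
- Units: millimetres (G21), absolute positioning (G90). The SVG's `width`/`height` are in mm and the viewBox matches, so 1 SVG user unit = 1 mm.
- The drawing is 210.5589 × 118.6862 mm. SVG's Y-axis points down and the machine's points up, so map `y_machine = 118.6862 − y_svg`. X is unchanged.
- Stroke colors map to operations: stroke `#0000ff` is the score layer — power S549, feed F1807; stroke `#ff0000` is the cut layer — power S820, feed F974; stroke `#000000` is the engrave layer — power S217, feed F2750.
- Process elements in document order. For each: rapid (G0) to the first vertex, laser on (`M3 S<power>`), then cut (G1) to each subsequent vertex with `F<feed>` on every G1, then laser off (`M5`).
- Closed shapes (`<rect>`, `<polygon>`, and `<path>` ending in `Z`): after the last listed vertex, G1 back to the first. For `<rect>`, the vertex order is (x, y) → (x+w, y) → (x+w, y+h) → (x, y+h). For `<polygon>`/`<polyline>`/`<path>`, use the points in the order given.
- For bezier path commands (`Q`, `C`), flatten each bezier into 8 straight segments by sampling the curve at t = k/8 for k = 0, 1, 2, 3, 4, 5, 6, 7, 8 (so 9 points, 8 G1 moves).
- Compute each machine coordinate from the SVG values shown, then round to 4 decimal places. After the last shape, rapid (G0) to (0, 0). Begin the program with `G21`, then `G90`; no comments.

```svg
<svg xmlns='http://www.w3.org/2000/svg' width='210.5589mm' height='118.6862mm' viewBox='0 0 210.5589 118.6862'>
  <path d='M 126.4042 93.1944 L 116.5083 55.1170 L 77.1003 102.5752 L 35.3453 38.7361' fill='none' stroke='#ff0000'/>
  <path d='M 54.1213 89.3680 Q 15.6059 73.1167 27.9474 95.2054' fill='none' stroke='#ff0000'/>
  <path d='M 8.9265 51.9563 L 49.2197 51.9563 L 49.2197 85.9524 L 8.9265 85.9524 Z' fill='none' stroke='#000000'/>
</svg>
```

viewBox `0 0 210.5589 118.6862` with mm width/height → 1 unit = 1 mm. Flip: y_m = 118.6862 − y_svg.

**Shape 1** — `<path>` open polyline, stroke `#ff0000` → cut (S820, F974). Machine vertices: (126.4042,25.4918) → (116.5083,63.5692) → (77.1003,16.1110) → (35.3453,79.9501). Open path.

**Shape 2** — `<path>` quadratic bezier, stroke `#ff0000` → cut (S820, F974). Control points (SVG): P0=(54.1213,89.3680), P1=(15.6059,73.1167), P2=(27.9474,95.2054); sampled at t=k/8. Machine vertices: (54.1213,29.3182) → (45.2871,32.7820) → (38.0422,35.0476) → (32.3865,36.1151) → (28.3201,35.9845) → (25.8430,34.6558) → (24.9552,32.1289) → (25.6567,28.4039) → (27.9474,23.4808). Open path.

**Shape 3** — `<path>` rectangle, stroke `#000000` → engrave (S217, F2750). Machine vertices: (8.9265,66.7299) → (49.2197,66.7299) → (49.2197,32.7338) → (8.9265,32.7338) → (8.9265,66.7299). Closed: final G1 returns to the first vertex.

G21
G90
G0 X126.4042 Y25.4918
M3 S820
G1 X116.5083 Y63.5692 F974
G1 X77.1003 Y16.1110 F974
G1 X35.3453 Y79.9501 F974
M5
G0 X54.1213 Y29.3182
M3 S820
G1 X45.2871 Y32.7820 F974
G1 X38.0422 Y35.0476 F974
G1 X32.3865 Y36.1151 F974
G1 X28.3201 Y35.9845 F974
G1 X25.8430 Y34.6558 F974
G1 X24.9552 Y32.1289 F974
G1 X25.6567 Y28.4039 F974
G1 X27.9474 Y23.4808 F974
M5
G0 X8.9265 Y66.7299
M3 S217
G1 X49.2197 Y66.7299 F2750
G1 X49.2197 Y32.7338 F2750
G1 X8.9265 Y32.7338 F2750
G1 X8.9265 Y66.7299 F2750
M5
G0 X0.0000 Y0.0000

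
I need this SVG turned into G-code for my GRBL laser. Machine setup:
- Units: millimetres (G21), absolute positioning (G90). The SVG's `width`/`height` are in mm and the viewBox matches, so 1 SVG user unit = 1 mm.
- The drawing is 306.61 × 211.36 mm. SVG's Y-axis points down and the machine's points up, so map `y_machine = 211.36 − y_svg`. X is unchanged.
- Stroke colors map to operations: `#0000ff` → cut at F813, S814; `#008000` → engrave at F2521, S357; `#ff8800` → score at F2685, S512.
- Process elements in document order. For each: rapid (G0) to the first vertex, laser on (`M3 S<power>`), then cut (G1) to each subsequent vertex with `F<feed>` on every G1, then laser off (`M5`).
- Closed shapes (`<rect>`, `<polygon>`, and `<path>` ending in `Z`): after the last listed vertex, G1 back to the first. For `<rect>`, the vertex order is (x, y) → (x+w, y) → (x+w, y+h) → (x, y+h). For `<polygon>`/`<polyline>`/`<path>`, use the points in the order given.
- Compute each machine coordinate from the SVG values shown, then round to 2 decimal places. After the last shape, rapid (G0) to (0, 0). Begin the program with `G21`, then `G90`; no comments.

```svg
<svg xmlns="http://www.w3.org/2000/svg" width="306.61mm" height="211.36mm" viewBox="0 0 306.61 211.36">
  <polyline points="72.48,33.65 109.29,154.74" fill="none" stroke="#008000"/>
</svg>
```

viewBox `0 0 306.61 211.36` with mm width/height → 1 unit = 1 mm. Flip: y_m = 211.36 − y_svg.

**Shape 1** — `<polyline>` line segment, stroke `#008000` → engrave (S357, F2521). Machine vertices: (72.48,177.71) → (109.29,56.62). Open path.

G21
G90
G0 X72.48 Y177.71
M3 S357
G1 X109.29 Y56.62 F2521
M5
G0 X0.00 Y0.00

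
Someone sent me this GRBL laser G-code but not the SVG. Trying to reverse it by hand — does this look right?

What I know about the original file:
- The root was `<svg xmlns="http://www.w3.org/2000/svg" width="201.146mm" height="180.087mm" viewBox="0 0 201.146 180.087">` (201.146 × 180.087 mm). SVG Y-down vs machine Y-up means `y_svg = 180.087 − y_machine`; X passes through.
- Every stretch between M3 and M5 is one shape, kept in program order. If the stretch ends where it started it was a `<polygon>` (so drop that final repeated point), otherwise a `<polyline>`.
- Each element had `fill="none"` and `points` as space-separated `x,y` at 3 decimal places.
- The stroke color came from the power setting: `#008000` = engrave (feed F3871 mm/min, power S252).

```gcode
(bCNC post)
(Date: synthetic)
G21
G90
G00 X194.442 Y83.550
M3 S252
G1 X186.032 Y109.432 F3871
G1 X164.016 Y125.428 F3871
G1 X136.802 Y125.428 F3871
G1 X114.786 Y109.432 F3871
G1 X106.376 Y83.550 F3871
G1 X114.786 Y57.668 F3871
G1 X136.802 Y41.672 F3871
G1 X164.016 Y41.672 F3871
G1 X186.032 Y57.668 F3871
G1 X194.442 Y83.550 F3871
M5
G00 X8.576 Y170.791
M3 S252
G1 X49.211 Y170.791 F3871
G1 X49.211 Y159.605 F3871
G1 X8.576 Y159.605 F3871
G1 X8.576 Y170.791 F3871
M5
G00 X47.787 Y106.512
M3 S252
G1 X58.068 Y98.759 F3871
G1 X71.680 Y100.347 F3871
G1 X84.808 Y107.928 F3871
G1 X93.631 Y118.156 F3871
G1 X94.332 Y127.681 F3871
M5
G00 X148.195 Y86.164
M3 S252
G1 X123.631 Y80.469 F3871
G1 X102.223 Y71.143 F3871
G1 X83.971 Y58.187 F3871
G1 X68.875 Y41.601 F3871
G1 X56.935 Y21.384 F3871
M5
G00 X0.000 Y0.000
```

Machine Y-up, SVG Y-down with viewBox height 180.087, so y_svg = 180.087 − y_machine; X carries over. Every run uses S252, so all elements get stroke `#008000` (engrave).

Run 1: The run returns to its start, so emit a `<polygon>` with points (Y-flipped): 194.442,96.537 186.032,70.655 164.016,54.659 136.802,54.659 114.786,70.655 106.376,96.537 114.786,122.419 136.802,138.415 164.016,138.415 186.032,122.419.

Run 2: The run returns to its start, so emit a `<polygon>` with points (Y-flipped): 8.576,9.296 49.211,9.296 49.211,20.482 8.576,20.482.

Run 3: The run is open, so emit a `<polyline>` with points (Y-flipped): 47.787,73.575 58.068,81.328 71.680,79.740 84.808,72.159 93.631,61.931 94.332,52.406.

Run 4: The run is open, so emit a `<polyline>` with points (Y-flipped): 148.195,93.923 123.631,99.618 102.223,108.944 83.971,121.900 68.875,138.486 56.935,158.703.

<svg xmlns="http://www.w3.org/2000/svg" width="201.146mm" height="180.087mm" viewBox="0 0 201.146 180.087">
  <polygon points="194.442,96.537 186.032,70.655 164.016,54.659 136.802,54.659 114.786,70.655 106.376,96.537 114.786,122.419 136.802,138.415 164.016,138.415 186.032,122.419" fill="none" stroke="#008000"/>
  <polygon points="8.576,9.296 49.211,9.296 49.211,20.482 8.576,20.482" fill="none" stroke="#008000"/>
  <polyline points="47.787,73.575 58.068,81.328 71.680,79.740 84.808,72.159 93.631,61.931 94.332,52.406" fill="none" stroke="#008000"/>
  <polyline points="148.195,93.923 123.631,99.618 102.223,108.944 83.971,121.900 68.875,138.486 56.935,158.703" fill="none" stroke="#008000"/>
</svg>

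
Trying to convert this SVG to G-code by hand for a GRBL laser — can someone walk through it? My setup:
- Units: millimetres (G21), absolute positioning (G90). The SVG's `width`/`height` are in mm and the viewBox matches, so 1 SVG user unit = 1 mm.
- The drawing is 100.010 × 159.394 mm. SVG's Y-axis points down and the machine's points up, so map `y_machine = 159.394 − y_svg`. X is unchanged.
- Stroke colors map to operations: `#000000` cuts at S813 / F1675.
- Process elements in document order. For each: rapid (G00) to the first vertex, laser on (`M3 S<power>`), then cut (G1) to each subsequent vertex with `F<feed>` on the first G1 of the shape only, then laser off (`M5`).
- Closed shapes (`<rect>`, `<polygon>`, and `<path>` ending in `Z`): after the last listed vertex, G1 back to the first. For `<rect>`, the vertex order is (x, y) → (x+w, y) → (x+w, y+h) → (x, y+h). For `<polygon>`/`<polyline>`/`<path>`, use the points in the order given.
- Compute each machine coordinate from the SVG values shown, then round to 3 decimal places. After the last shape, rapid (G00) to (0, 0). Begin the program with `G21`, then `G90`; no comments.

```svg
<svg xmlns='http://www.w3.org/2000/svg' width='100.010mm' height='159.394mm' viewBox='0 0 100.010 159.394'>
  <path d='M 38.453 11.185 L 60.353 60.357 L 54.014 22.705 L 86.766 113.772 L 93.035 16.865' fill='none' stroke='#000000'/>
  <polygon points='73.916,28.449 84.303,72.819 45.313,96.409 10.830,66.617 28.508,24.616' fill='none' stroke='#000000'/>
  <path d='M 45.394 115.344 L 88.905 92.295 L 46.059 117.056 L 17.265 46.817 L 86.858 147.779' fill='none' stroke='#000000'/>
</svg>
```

1 u = 1 mm; y_m = 159.394 − y.

[1] `<path>` open polyline, #000000→cut S813 F1675: (38.453,148.209) → (60.353,99.037) → (54.014,136.689) → (86.766,45.622) → (93.035,142.529)

[2] `<polygon>` regular polygon, #000000→cut S813 F1675: (73.916,130.945) → (84.303,86.575) → (45.313,62.985) → (10.830,92.777) → (28.508,134.778) → (73.916,130.945) (closed)

[3] `<path>` open polyline, #000000→cut S813 F1675: (45.394,44.050) → (88.905,67.099) → (46.059,42.338) → (17.265,112.577) → (86.858,11.615)

G21
G90
G00 X38.453 Y148.209
M3 S813
G1 X60.353 Y99.037 F1675
G1 X54.014 Y136.689
G1 X86.766 Y45.622
G1 X93.035 Y142.529
M5
G00 X73.916 Y130.945
M3 S813
G1 X84.303 Y86.575 F1675
G1 X45.313 Y62.985
G1 X10.830 Y92.777
G1 X28.508 Y134.778
G1 X73.916 Y130.945
M5
G00 X45.394 Y44.050
M3 S813
G1 X88.905 Y67.099 F1675
G1 X46.059 Y42.338
G1 X17.265 Y112.577
G1 X86.858 Y11.615
M5
G00 X0.000 Y0.000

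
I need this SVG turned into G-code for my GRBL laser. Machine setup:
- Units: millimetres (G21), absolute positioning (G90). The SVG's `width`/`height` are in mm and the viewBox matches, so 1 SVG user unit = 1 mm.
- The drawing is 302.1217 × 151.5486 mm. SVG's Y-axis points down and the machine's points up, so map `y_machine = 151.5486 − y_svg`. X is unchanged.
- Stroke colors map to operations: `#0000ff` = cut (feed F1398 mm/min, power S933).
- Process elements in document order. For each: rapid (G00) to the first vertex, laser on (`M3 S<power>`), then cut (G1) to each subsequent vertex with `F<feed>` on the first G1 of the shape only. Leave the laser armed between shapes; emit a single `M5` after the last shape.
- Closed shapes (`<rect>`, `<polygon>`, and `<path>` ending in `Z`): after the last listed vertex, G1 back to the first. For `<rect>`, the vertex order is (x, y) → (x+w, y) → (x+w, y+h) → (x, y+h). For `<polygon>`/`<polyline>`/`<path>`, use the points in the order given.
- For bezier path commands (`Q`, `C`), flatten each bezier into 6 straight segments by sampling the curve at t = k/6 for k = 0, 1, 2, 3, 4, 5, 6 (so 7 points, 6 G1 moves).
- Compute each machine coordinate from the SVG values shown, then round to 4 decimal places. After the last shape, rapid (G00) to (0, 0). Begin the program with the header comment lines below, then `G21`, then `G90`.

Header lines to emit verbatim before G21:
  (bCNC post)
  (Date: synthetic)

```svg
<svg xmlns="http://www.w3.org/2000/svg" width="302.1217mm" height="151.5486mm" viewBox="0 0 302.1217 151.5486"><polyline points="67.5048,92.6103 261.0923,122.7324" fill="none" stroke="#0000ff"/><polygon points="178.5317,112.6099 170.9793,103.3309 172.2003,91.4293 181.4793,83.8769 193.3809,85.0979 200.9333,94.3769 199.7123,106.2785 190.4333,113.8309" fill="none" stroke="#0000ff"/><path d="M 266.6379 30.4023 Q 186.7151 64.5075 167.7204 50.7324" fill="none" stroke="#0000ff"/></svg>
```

(bCNC post)
(Date: synthetic)
G21
G90
G00 X67.5048 Y58.9383
M3 S933
G1 X261.0923 Y28.8162 F1398
G00 X178.5317 Y38.9387
M3 S933
G1 X170.9793 Y48.2177 F1398
G1 X172.2003 Y60.1193
G1 X181.4793 Y67.6717
G1 X193.3809 Y66.4507
G1 X200.9333 Y57.1717
G1 X199.7123 Y45.2701
G1 X190.4333 Y37.7177
G1 X178.5317 Y38.9387
G00 X266.6379 Y121.1463
M3 S933
G1 X241.6894 Y111.1079 F1398
G1 X220.1258 Y103.7295
G1 X201.9471 Y99.0112
G1 X187.1533 Y96.9528
G1 X175.7444 Y97.5545
G1 X167.7204 Y100.8162
M5
G00 X0.0000 Y0.0000

1 u = 1 mm; y_m = 151.5486 − y.

[1] `<polyline>` line segment, #0000ff→cut S933 F1398: (67.5048,58.9383) → (261.0923,28.8162)

[2] `<polygon>` regular polygon, #0000ff→cut S933 F1398: (178.5317,38.9387) → (170.9793,48.2177) → (172.2003,60.1193) → (181.4793,67.6717) → (193.3809,66.4507) → (200.9333,57.1717) → (199.7123,45.2701) → (190.4333,37.7177) → (178.5317,38.9387) (closed)

[3] `<path>` quadratic bezier, #0000ff→cut S933 F1398: (266.6379,121.1463) → (241.6894,111.1079) → (220.1258,103.7295) → (201.9471,99.0112) → (187.1533,96.9528) → (175.7444,97.5545) → (167.7204,100.8162)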